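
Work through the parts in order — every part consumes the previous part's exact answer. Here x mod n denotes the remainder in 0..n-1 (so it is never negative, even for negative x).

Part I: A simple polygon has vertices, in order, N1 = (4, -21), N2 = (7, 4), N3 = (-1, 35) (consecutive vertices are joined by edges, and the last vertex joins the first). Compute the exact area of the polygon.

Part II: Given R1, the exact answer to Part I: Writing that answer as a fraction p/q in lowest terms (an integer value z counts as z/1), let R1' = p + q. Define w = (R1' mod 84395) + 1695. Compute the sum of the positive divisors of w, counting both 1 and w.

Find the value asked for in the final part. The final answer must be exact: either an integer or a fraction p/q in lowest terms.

Part I: cross terms: (4*4 - 7*-21)=163, (7*35 - -1*4)=249, (-1*-21 - 4*35)=-119; twice the area = |293| = 293; area = 293/2; answer 293/2
Part II: R1 = 293/2; threaded value p + q = 295; w = 1990; 1990 = 2 * 5 * 199; sigma = (1 + 2) * (1 + 5) * (1 + 199) = 3 * 6 * 200 = 3600; answer 3600

3600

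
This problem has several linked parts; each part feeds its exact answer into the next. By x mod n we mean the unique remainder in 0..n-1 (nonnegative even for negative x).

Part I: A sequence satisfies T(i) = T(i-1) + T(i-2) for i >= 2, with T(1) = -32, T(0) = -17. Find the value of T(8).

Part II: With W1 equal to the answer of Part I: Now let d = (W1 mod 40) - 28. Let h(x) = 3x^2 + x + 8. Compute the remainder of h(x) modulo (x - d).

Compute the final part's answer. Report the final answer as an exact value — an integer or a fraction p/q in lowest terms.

Part I: T(2) = 1*(-32) + 1*(-17) = -49; iterating: T(2)=-49, T(3)=-81, T(4)=-130, T(5)=-211, T(6)=-341, T(7)=-552, T(8)=-893; answer -893
Part II: W1 = -893; d = -1; remainder = value at the root: 3*(-1)^2 + 1*(-1)^1 + 8 = (3) + (-1) + (8) = 10; answer 10

10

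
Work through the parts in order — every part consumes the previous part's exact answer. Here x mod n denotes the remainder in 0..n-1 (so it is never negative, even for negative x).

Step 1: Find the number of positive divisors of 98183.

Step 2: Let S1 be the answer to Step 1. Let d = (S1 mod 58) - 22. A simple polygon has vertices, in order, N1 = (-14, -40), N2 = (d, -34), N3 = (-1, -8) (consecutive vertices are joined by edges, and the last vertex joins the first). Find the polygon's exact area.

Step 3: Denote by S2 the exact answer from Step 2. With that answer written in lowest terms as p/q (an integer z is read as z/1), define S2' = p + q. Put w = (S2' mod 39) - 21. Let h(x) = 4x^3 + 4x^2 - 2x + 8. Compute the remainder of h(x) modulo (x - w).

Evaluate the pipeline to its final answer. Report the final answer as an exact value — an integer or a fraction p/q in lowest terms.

Step 1: 98183 = 47 * 2089; number of divisors = (1+1) * (1+1) = 4; answer 4
Step 2: S1 = 4; d = -18; cross terms: (-14*-34 - -18*-40)=-244, (-18*-8 - -1*-34)=110, (-1*-40 - -14*-8)=-72; twice the area = |-206| = 206; area = 103; answer 103
Step 3: S2 = 103; threaded value p + q = 104; w = 5; remainder = value at the root: 4*(5)^3 + 4*(5)^2 - 2*(5)^1 + 8 = (500) + (100) + (-10) + (8) = 598; answer 598

598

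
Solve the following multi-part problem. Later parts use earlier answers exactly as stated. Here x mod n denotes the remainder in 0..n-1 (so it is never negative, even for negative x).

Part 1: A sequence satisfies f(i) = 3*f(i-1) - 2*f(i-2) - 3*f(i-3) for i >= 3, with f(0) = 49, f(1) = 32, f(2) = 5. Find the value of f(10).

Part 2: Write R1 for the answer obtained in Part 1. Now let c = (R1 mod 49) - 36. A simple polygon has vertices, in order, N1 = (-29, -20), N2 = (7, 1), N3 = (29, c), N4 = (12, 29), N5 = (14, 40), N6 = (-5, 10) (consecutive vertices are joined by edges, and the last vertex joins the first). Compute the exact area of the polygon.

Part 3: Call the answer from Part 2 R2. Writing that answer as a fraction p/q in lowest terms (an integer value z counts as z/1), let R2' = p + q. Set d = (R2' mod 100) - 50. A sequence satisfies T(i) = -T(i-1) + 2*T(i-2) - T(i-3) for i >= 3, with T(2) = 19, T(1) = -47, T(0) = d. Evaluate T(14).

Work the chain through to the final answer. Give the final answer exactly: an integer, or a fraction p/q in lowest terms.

Part 1: f(3) = 3*(5) - 2*(32) - 3*(49) = -196; iterating: f(3)=-196, f(4)=-694, f(5)=-1705, f(6)=-3139, f(7)=-3925, f(8)=-382, f(9)=16121, f(10)=60902; answer 60902
Part 2: R1 = 60902; c = 8; cross terms: (-29*1 - 7*-20)=111, (7*8 - 29*1)=27, (29*29 - 12*8)=745, (12*40 - 14*29)=74, (14*10 - -5*40)=340, (-5*-20 - -29*10)=390; twice the area = |1687| = 1687; area = 1687/2; answer 1687/2
Part 3: R2 = 1687/2; threaded value p + q = 1689; d = 39; T(3) = -1*(19) + 2*(-47) - 1*(39) = -152; iterating: T(3)=-152, T(4)=237, T(5)=-560, T(6)=1186, T(7)=-2543, T(8)=5475, T(9)=-11747, T(10)=25240, T(11)=-54209, T(12)=116436, T(13)=-250094, T(14)=537175; answer 537175

537175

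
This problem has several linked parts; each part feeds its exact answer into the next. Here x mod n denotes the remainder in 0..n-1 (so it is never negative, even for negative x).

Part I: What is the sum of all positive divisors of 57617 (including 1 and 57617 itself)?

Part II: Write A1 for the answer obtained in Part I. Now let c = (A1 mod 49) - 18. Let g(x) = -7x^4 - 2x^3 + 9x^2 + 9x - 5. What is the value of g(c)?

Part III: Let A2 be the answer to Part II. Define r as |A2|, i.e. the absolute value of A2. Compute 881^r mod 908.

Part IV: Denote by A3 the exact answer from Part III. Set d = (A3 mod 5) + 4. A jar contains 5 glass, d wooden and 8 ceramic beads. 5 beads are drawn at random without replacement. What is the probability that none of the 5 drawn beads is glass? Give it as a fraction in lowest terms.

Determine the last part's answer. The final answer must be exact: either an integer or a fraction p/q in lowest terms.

198/1547

Part I: 57617 = 7 * 8231; sigma = (1 + 7) * (1 + 8231) = 8 * 8232 = 65856; answer 65856
Part II: A1 = 65856; c = -18; -7*(-18)^4 - 2*(-18)^3 + 9*(-18)^2 + 9*(-18)^1 - 5 = (-734832) + (11664) + (2916) + (-162) + (-5) = -720419; answer -720419
Part III: A2 = -720419; r = 720419; squarings mod 908: 881^1=881, 881^2=729, 881^4=261, 881^8=21, 881^16=441, 881^32=169, 881^64=413, 881^128=773, 881^256=65, 881^512=593, 881^1024=253, 881^2048=449, 881^4096=25, 881^8192=625, 881^16384=185, 881^32768=629, 881^65536=661, 881^131072=173, 881^262144=873, 881^524288=317; 881^720419 = 881^1 * 881^2 * 881^32 * 881^512 * 881^1024 * 881^2048 * 881^4096 * 881^8192 * 881^16384 * 881^32768 * 881^131072 * 881^524288 = 325 (mod 908); answer 325
Part IV: A3 = 325; d = 4; total draws C(17,5) = 6188; favorable C(12,5) = 792; P = 198/1547; answer 198/1547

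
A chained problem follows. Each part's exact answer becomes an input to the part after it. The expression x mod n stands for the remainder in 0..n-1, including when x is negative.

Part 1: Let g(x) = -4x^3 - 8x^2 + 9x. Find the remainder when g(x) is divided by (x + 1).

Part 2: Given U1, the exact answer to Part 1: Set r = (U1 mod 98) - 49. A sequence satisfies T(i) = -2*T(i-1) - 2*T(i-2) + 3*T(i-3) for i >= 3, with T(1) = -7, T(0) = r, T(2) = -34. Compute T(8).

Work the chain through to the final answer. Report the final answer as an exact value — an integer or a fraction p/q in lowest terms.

5022

Part 1: remainder = value at the root: -4*(-1)^3 - 8*(-1)^2 + 9*(-1)^1 = (4) + (-8) + (-9) = -13; answer -13
Part 2: U1 = -13; r = 36; T(3) = -2*(-34) - 2*(-7) + 3*(36) = 190; iterating: T(3)=190, T(4)=-333, T(5)=184, T(6)=868, T(7)=-3103, T(8)=5022; answer 5022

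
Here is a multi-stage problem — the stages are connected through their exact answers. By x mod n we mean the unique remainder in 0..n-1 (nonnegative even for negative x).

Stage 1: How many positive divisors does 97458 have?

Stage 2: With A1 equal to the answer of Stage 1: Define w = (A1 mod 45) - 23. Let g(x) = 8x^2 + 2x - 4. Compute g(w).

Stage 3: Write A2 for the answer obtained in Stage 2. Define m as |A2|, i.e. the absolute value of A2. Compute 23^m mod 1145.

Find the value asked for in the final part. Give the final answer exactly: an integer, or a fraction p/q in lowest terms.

309

Stage 1: 97458 = 2 * 3 * 37 * 439; number of divisors = (1+1) * (1+1) * (1+1) * (1+1) = 16; answer 16
Stage 2: A1 = 16; w = -7; 8*(-7)^2 + 2*(-7)^1 - 4 = (392) + (-14) + (-4) = 374; answer 374
Stage 3: A2 = 374; m = 374; squarings mod 1145: 23^1=23, 23^2=529, 23^4=461, 23^8=696, 23^16=81, 23^32=836, 23^64=446, 23^128=831, 23^256=126; 23^374 = 23^2 * 23^4 * 23^16 * 23^32 * 23^64 * 23^256 = 309 (mod 1145); answer 309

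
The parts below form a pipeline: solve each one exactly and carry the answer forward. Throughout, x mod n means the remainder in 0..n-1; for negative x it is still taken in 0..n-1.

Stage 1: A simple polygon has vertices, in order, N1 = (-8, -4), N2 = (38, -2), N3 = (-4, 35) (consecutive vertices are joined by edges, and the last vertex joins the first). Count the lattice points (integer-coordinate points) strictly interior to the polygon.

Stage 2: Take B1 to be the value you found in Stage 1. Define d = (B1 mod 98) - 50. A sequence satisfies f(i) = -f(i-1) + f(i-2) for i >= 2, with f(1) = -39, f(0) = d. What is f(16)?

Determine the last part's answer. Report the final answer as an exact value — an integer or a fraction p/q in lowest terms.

14093

Stage 1: cross terms: (-8*-2 - 38*-4)=168, (38*35 - -4*-2)=1322, (-4*-4 - -8*35)=296; twice the area = |1786| = 1786; area = 893; boundary points = 2 + 1 + 1 = 4; strictly interior points = area - boundary/2 + 1 = 892; answer 892
Stage 2: B1 = 892; d = -40; f(2) = -1*(-39) + 1*(-40) = -1; iterating: f(2)=-1, f(3)=-38, f(4)=37, f(5)=-75, f(6)=112, f(7)=-187, f(8)=299, f(9)=-486, f(10)=785, f(11)=-1271, f(12)=2056, f(13)=-3327, f(14)=5383, f(15)=-8710, f(16)=14093; answer 14093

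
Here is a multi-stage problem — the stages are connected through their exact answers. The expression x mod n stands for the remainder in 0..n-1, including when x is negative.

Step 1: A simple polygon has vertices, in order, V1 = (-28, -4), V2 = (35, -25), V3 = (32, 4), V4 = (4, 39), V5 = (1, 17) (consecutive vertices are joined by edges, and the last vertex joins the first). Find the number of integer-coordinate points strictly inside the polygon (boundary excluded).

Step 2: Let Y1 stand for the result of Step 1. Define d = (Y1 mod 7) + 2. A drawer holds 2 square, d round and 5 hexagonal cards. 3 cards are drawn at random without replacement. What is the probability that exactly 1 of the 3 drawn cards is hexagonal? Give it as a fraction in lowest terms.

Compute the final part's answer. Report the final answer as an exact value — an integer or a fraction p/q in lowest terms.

Step 1: cross terms: (-28*-25 - 35*-4)=840, (35*4 - 32*-25)=940, (32*39 - 4*4)=1232, (4*17 - 1*39)=29, (1*-4 - -28*17)=472; twice the area = |3513| = 3513; area = 3513/2; boundary points = 21 + 1 + 7 + 1 + 1 = 31; strictly interior points = area - boundary/2 + 1 = 1742; answer 1742
Step 2: Y1 = 1742; d = 8; total draws C(15,3) = 455; favorable C(5,1)*C(10,2) = 225; P = 45/91; answer 45/91

45/91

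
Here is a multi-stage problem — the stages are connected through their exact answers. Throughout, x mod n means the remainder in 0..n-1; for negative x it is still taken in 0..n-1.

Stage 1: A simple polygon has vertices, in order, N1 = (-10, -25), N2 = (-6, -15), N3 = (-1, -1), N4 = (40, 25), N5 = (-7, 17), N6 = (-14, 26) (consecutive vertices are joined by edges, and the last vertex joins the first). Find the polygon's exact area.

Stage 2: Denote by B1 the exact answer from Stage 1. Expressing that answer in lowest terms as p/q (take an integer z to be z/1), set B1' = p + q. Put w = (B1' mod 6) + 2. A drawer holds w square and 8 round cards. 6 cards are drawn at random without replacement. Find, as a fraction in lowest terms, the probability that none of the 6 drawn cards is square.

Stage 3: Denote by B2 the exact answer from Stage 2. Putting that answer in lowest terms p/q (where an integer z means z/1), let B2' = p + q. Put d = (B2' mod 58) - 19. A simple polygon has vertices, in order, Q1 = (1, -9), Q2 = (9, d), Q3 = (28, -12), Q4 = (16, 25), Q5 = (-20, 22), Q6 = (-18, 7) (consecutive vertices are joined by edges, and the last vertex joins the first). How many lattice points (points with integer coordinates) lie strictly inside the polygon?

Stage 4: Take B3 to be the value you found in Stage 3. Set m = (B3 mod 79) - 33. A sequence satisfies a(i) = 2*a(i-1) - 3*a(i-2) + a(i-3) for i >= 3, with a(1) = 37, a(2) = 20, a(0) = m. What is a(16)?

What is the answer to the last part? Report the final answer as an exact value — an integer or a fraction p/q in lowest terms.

-17964

Stage 1: cross terms: (-10*-15 - -6*-25)=0, (-6*-1 - -1*-15)=-9, (-1*25 - 40*-1)=15, (40*17 - -7*25)=855, (-7*26 - -14*17)=56, (-14*-25 - -10*26)=610; twice the area = |1527| = 1527; area = 1527/2; answer 1527/2
Stage 2: B1 = 1527/2; threaded value p + q = 1529; w = 7; total draws C(15,6) = 5005; favorable C(8,6) = 28; P = 4/715; answer 4/715
Stage 3: B2 = 4/715; threaded value p + q = 719; d = 4; cross terms: (1*4 - 9*-9)=85, (9*-12 - 28*4)=-220, (28*25 - 16*-12)=892, (16*22 - -20*25)=852, (-20*7 - -18*22)=256, (-18*-9 - 1*7)=155; twice the area = |2020| = 2020; area = 1010; boundary points = 1 + 1 + 1 + 3 + 1 + 1 = 8; strictly interior points = area - boundary/2 + 1 = 1007; answer 1007
Stage 4: B3 = 1007; m = 26; a(3) = 2*(20) - 3*(37) + 1*(26) = -45; iterating: a(3)=-45, a(4)=-113, a(5)=-71, a(6)=152, a(7)=404, a(8)=281, a(9)=-498, a(10)=-1435, a(11)=-1095, a(12)=1617, a(13)=5084, a(14)=4222, a(15)=-5191, a(16)=-17964; answer -17964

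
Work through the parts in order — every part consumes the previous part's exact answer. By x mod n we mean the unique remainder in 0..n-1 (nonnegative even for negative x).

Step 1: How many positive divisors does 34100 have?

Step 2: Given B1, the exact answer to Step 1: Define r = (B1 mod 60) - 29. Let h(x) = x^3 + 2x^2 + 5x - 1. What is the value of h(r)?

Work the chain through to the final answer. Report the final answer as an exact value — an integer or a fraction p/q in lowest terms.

475

Step 1: 34100 = 2^2 * 5^2 * 11 * 31; number of divisors = (2+1) * (2+1) * (1+1) * (1+1) = 36; answer 36
Step 2: B1 = 36; r = 7; 1*(7)^3 + 2*(7)^2 + 5*(7)^1 - 1 = (343) + (98) + (35) + (-1) = 475; answer 475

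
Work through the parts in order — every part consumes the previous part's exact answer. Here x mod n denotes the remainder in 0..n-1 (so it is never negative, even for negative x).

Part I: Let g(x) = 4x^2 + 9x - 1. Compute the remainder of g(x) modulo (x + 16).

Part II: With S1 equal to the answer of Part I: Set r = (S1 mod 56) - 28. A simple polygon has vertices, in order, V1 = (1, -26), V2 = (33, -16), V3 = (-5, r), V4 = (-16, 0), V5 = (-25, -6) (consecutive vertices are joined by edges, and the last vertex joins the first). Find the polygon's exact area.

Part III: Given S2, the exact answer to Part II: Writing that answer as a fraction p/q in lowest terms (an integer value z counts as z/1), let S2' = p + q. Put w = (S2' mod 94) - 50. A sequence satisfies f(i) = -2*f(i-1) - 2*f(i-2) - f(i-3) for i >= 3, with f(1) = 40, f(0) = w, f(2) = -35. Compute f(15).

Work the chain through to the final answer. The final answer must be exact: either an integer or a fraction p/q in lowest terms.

-41

Part I: remainder = value at the root: 4*(-16)^2 + 9*(-16)^1 - 1 = (1024) + (-144) + (-1) = 879; answer 879
Part II: S1 = 879; r = 11; cross terms: (1*-16 - 33*-26)=842, (33*11 - -5*-16)=283, (-5*0 - -16*11)=176, (-16*-6 - -25*0)=96, (-25*-26 - 1*-6)=656; twice the area = |2053| = 2053; area = 2053/2; answer 2053/2
Part III: S2 = 2053/2; threaded value p + q = 2055; w = 31; f(3) = -2*(-35) - 2*(40) - 1*(31) = -41; iterating: f(3)=-41, f(4)=112, f(5)=-107, f(6)=31, f(7)=40, f(8)=-35, f(9)=-41, f(10)=112, f(11)=-107, f(12)=31, f(13)=40, f(14)=-35, f(15)=-41; answer -41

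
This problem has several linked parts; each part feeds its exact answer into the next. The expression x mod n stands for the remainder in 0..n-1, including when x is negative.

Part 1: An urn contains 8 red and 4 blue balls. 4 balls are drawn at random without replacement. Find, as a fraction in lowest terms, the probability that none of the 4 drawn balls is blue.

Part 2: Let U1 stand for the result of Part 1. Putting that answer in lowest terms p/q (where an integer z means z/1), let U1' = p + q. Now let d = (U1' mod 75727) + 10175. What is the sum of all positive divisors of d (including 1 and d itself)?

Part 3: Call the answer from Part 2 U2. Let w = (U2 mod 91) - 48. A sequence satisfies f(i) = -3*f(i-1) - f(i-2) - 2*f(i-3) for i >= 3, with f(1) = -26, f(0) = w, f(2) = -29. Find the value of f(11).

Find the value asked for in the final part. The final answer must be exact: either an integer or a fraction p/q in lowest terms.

553819

Part 1: total draws C(12,4) = 495; favorable C(8,4) = 70; P = 14/99; answer 14/99
Part 2: U1 = 14/99; threaded value p + q = 113; d = 10288; 10288 = 2^4 * 643; sigma = (1 + 2 + 4 + 8 + 16) * (1 + 643) = 31 * 644 = 19964; answer 19964
Part 3: U2 = 19964; w = -13; f(3) = -3*(-29) - 1*(-26) - 2*(-13) = 139; iterating: f(3)=139, f(4)=-336, f(5)=927, f(6)=-2723, f(7)=7914, f(8)=-22873, f(9)=66151, f(10)=-191408, f(11)=553819; answer 553819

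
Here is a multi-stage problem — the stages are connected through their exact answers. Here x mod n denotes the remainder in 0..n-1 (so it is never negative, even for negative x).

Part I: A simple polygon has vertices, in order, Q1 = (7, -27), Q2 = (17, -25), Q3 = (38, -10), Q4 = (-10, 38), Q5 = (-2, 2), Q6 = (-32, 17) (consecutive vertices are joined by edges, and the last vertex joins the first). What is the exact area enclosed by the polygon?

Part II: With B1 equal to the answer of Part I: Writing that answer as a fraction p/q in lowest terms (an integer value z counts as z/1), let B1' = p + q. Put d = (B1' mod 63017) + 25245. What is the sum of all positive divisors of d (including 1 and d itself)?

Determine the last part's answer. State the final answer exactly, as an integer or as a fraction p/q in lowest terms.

Part I: cross terms: (7*-25 - 17*-27)=284, (17*-10 - 38*-25)=780, (38*38 - -10*-10)=1344, (-10*2 - -2*38)=56, (-2*17 - -32*2)=30, (-32*-27 - 7*17)=745; twice the area = |3239| = 3239; area = 3239/2; answer 3239/2
Part II: B1 = 3239/2; threaded value p + q = 3241; d = 28486; 28486 = 2 * 14243; sigma = (1 + 2) * (1 + 14243) = 3 * 14244 = 42732; answer 42732

42732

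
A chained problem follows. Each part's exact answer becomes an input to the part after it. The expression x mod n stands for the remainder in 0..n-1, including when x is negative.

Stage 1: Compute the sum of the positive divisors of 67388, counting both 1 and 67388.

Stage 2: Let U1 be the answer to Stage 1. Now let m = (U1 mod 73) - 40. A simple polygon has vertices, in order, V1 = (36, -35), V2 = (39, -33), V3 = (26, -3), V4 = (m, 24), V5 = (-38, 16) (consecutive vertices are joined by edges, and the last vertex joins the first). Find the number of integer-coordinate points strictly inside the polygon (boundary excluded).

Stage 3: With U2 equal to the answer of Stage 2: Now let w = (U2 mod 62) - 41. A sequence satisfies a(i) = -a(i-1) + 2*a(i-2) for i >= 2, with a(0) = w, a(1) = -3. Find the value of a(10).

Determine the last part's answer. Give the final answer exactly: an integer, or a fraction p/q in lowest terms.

-9579

Stage 1: 67388 = 2^2 * 17 * 991; sigma = (1 + 2 + 4) * (1 + 17) * (1 + 991) = 7 * 18 * 992 = 124992; answer 124992
Stage 2: U1 = 124992; m = -24; cross terms: (36*-33 - 39*-35)=177, (39*-3 - 26*-33)=741, (26*24 - -24*-3)=552, (-24*16 - -38*24)=528, (-38*-35 - 36*16)=754; twice the area = |2752| = 2752; area = 1376; boundary points = 1 + 1 + 1 + 2 + 1 = 6; strictly interior points = area - boundary/2 + 1 = 1374; answer 1374
Stage 3: U2 = 1374; w = -31; a(2) = -1*(-3) + 2*(-31) = -59; iterating: a(2)=-59, a(3)=53, a(4)=-171, a(5)=277, a(6)=-619, a(7)=1173, a(8)=-2411, a(9)=4757, a(10)=-9579; answer -9579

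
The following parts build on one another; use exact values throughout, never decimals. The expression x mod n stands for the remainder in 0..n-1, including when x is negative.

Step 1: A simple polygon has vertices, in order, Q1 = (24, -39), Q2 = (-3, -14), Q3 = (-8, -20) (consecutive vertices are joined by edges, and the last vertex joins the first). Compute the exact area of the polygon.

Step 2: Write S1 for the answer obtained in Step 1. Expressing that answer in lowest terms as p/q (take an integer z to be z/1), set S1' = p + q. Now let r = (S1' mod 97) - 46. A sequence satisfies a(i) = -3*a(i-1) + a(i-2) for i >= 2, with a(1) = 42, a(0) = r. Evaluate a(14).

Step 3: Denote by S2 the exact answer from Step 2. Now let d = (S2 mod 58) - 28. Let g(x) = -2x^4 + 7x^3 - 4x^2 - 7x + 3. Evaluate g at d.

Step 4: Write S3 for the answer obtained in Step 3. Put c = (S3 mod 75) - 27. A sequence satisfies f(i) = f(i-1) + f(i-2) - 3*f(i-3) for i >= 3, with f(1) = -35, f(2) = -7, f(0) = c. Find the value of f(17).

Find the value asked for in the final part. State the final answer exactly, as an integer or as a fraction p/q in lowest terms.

-755

Step 1: cross terms: (24*-14 - -3*-39)=-453, (-3*-20 - -8*-14)=-52, (-8*-39 - 24*-20)=792; twice the area = |287| = 287; area = 287/2; answer 287/2
Step 2: S1 = 287/2; threaded value p + q = 289; r = 49; a(2) = -3*(42) + 1*(49) = -77; iterating: a(2)=-77, a(3)=273, a(4)=-896, a(5)=2961, a(6)=-9779, a(7)=32298, a(8)=-106673, a(9)=352317, a(10)=-1163624, a(11)=3843189, a(12)=-12693191, a(13)=41922762, a(14)=-138461477; answer -138461477
Step 3: S2 = -138461477; d = -19; -2*(-19)^4 + 7*(-19)^3 - 4*(-19)^2 - 7*(-19)^1 + 3 = (-260642) + (-48013) + (-1444) + (133) + (3) = -309963; answer -309963
Step 4: S3 = -309963; c = -15; f(3) = 1*(-7) + 1*(-35) - 3*(-15) = 3; iterating: f(3)=3, f(4)=101, f(5)=125, f(6)=217, f(7)=39, f(8)=-119, f(9)=-731, f(10)=-967, f(11)=-1341, f(12)=-115, f(13)=1445, f(14)=5353, f(15)=7143, f(16)=8161, f(17)=-755; answer -755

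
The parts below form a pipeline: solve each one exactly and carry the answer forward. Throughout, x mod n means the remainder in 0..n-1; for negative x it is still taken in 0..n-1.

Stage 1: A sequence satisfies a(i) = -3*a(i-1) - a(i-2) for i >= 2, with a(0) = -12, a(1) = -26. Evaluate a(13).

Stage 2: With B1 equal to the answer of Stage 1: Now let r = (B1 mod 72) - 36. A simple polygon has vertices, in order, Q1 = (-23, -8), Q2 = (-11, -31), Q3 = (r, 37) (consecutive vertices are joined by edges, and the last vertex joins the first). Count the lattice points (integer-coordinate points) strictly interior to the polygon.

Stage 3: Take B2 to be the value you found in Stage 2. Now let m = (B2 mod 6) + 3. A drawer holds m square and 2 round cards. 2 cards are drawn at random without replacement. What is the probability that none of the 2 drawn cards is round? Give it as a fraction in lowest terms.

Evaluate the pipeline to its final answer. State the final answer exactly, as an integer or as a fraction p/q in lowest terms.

Stage 1: a(2) = -3*(-26) - 1*(-12) = 90; iterating: a(2)=90, a(3)=-244, a(4)=642, a(5)=-1682, a(6)=4404, a(7)=-11530, a(8)=30186, a(9)=-79028, a(10)=206898, a(11)=-541666, a(12)=1418100, a(13)=-3712634; answer -3712634
Stage 2: B1 = -3712634; r = 10; cross terms: (-23*-31 - -11*-8)=625, (-11*37 - 10*-31)=-97, (10*-8 - -23*37)=771; twice the area = |1299| = 1299; area = 1299/2; boundary points = 1 + 1 + 3 = 5; strictly interior points = area - boundary/2 + 1 = 648; answer 648
Stage 3: B2 = 648; m = 3; total draws C(5,2) = 10; favorable C(3,2) = 3; P = 3/10; answer 3/10

3/10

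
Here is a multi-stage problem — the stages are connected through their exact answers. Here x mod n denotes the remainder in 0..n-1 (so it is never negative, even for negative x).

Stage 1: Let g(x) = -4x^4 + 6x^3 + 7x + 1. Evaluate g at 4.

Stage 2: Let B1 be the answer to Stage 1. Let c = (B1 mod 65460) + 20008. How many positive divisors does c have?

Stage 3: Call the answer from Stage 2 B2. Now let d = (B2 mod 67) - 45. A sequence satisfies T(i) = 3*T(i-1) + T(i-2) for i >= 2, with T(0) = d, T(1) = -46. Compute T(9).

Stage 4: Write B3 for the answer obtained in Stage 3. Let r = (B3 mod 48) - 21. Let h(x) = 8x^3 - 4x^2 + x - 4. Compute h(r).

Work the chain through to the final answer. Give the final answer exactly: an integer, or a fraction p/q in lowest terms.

Stage 1: -4*(4)^4 + 6*(4)^3 + 7*(4)^1 + 1 = (-1024) + (384) + (28) + (1) = -611; answer -611
Stage 2: B1 = -611; c = 84857; 84857 is prime, so its only divisors are 1 and 84857; count = 2; answer 2
Stage 3: B2 = 2; d = -43; T(2) = 3*(-46) + 1*(-43) = -181; iterating: T(2)=-181, T(3)=-589, T(4)=-1948, T(5)=-6433, T(6)=-21247, T(7)=-70174, T(8)=-231769, T(9)=-765481; answer -765481
Stage 4: B3 = -765481; r = 2; 8*(2)^3 - 4*(2)^2 + 1*(2)^1 - 4 = (64) + (-16) + (2) + (-4) = 46; answer 46

46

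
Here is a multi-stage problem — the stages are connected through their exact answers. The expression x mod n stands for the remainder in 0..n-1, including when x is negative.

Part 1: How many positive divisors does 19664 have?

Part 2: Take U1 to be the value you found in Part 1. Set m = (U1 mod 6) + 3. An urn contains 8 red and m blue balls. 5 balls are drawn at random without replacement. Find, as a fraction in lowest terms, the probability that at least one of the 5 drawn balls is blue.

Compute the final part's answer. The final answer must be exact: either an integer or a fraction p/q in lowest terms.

Part 1: 19664 = 2^4 * 1229; number of divisors = (4+1) * (1+1) = 10; answer 10
Part 2: U1 = 10; m = 7; total draws C(15,5) = 3003; complement C(8,5) = 56; favorable 3003 - 56 = 2947; P = 421/429; answer 421/429

421/429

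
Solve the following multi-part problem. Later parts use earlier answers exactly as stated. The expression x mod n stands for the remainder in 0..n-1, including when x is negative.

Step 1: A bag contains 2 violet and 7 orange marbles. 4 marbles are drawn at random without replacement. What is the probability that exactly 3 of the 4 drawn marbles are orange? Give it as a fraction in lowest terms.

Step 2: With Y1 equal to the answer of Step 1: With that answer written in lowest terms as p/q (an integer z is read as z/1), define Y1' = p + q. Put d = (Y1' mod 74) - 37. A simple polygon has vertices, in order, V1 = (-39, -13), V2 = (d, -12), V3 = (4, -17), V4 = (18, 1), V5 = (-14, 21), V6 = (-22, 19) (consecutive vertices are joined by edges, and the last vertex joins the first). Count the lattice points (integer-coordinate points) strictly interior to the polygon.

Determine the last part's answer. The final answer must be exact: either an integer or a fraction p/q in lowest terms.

Step 1: total draws C(9,4) = 126; favorable C(7,3)*C(2,1) = 70; P = 5/9; answer 5/9
Step 2: Y1 = 5/9; threaded value p + q = 14; d = -23; cross terms: (-39*-12 - -23*-13)=169, (-23*-17 - 4*-12)=439, (4*1 - 18*-17)=310, (18*21 - -14*1)=392, (-14*19 - -22*21)=196, (-22*-13 - -39*19)=1027; twice the area = |2533| = 2533; area = 2533/2; boundary points = 1 + 1 + 2 + 4 + 2 + 1 = 11; strictly interior points = area - boundary/2 + 1 = 1262; answer 1262

1262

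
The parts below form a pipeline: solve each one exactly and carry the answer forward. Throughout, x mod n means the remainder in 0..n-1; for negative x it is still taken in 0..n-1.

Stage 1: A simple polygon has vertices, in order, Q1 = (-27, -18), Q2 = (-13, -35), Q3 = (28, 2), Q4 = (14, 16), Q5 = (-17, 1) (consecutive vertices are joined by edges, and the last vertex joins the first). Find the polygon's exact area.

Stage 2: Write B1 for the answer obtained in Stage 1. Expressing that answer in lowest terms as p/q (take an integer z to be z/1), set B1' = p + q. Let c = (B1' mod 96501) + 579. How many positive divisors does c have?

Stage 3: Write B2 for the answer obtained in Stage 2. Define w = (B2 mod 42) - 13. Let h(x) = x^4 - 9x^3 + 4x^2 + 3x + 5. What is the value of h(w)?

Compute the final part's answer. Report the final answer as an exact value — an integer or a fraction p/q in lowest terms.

Stage 1: cross terms: (-27*-35 - -13*-18)=711, (-13*2 - 28*-35)=954, (28*16 - 14*2)=420, (14*1 - -17*16)=286, (-17*-18 - -27*1)=333; twice the area = |2704| = 2704; area = 1352; answer 1352
Stage 2: B1 = 1352; threaded value p + q = 1353; c = 1932; 1932 = 2^2 * 3 * 7 * 23; number of divisors = (2+1) * (1+1) * (1+1) * (1+1) = 24; answer 24
Stage 3: B2 = 24; w = 11; 1*(11)^4 - 9*(11)^3 + 4*(11)^2 + 3*(11)^1 + 5 = (14641) + (-11979) + (484) + (33) + (5) = 3184; answer 3184

3184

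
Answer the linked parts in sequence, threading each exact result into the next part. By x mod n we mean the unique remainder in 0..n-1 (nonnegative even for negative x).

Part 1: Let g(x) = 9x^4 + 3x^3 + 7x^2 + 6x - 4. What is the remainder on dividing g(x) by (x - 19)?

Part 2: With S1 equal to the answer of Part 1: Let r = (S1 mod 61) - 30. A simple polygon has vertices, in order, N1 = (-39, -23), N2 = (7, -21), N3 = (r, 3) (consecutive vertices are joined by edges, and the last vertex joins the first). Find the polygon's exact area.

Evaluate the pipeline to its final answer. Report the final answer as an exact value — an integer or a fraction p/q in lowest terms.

574

Part 1: remainder = value at the root: 9*(19)^4 + 3*(19)^3 + 7*(19)^2 + 6*(19)^1 - 4 = (1172889) + (20577) + (2527) + (114) + (-4) = 1196103; answer 1196103
Part 2: S1 = 1196103; r = -15; cross terms: (-39*-21 - 7*-23)=980, (7*3 - -15*-21)=-294, (-15*-23 - -39*3)=462; twice the area = |1148| = 1148; area = 574; answer 574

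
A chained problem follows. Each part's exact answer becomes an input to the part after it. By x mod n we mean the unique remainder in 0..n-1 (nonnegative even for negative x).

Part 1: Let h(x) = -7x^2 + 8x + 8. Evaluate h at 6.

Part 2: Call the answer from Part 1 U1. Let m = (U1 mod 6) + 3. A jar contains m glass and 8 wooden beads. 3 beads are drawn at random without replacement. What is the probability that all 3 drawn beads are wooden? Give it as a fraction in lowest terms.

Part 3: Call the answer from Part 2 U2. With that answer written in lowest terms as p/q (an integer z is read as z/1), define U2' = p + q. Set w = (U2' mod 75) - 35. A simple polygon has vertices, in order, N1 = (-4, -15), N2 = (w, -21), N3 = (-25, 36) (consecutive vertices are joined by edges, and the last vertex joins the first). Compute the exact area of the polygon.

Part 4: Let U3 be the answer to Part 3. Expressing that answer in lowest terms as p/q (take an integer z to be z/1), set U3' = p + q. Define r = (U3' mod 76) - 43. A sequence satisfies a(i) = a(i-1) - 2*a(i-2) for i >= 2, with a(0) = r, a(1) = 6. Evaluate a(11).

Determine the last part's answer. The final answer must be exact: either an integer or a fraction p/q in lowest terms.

Part 1: -7*(6)^2 + 8*(6)^1 + 8 = (-252) + (48) + (8) = -196; answer -196
Part 2: U1 = -196; m = 5; total draws C(13,3) = 286; favorable C(8,3) = 56; P = 28/143; answer 28/143
Part 3: U2 = 28/143; threaded value p + q = 171; w = -14; cross terms: (-4*-21 - -14*-15)=-126, (-14*36 - -25*-21)=-1029, (-25*-15 - -4*36)=519; twice the area = |-636| = 636; area = 318; answer 318
Part 4: U3 = 318; threaded value p + q = 319; r = -28; a(2) = 1*(6) - 2*(-28) = 62; iterating: a(2)=62, a(3)=50, a(4)=-74, a(5)=-174, a(6)=-26, a(7)=322, a(8)=374, a(9)=-270, a(10)=-1018, a(11)=-478; answer -478

-478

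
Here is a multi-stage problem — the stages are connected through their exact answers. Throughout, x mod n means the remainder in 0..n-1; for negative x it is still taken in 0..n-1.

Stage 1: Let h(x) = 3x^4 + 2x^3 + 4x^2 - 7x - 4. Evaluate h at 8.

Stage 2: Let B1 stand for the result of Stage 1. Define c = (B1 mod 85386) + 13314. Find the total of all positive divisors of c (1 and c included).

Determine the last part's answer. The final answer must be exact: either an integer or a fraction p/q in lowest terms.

40236

Stage 1: 3*(8)^4 + 2*(8)^3 + 4*(8)^2 - 7*(8)^1 - 4 = (12288) + (1024) + (256) + (-56) + (-4) = 13508; answer 13508
Stage 2: B1 = 13508; c = 26822; 26822 = 2 * 13411; sigma = (1 + 2) * (1 + 13411) = 3 * 13412 = 40236; answer 40236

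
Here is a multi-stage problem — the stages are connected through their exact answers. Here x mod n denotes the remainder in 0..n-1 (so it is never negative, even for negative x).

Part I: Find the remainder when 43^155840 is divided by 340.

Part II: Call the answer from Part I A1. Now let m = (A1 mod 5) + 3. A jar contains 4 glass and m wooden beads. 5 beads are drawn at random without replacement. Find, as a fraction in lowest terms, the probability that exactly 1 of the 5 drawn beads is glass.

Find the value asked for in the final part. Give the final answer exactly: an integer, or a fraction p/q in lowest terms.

Part I: squarings mod 340: 43^1=43, 43^2=149, 43^4=101, 43^8=1, 43^16=1, 43^32=1, 43^64=1, 43^128=1, 43^256=1, 43^512=1, 43^1024=1, 43^2048=1, 43^4096=1, 43^8192=1, 43^16384=1, 43^32768=1, 43^65536=1, 43^131072=1; 43^155840 = 43^64 * 43^128 * 43^8192 * 43^16384 * 43^131072 = 1 (mod 340); answer 1
Part II: A1 = 1; m = 4; total draws C(8,5) = 56; favorable C(4,1)*C(4,4) = 4; P = 1/14; answer 1/14

1/14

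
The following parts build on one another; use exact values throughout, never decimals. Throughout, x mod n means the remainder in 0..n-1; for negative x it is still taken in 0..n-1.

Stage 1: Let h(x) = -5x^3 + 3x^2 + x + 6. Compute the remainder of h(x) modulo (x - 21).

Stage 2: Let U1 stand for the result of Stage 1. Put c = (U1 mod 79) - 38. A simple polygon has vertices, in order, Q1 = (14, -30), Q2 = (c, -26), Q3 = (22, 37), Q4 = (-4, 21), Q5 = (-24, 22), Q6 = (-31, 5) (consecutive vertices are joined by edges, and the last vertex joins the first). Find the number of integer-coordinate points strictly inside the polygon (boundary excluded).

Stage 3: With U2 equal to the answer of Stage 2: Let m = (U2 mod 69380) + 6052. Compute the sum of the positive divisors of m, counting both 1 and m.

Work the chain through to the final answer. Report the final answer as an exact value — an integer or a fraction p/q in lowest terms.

13320

Stage 1: remainder = value at the root: -5*(21)^3 + 3*(21)^2 + 1*(21)^1 + 6 = (-46305) + (1323) + (21) + (6) = -44955; answer -44955
Stage 2: U1 = -44955; c = 37; cross terms: (14*-26 - 37*-30)=746, (37*37 - 22*-26)=1941, (22*21 - -4*37)=610, (-4*22 - -24*21)=416, (-24*5 - -31*22)=562, (-31*-30 - 14*5)=860; twice the area = |5135| = 5135; area = 5135/2; boundary points = 1 + 3 + 2 + 1 + 1 + 5 = 13; strictly interior points = area - boundary/2 + 1 = 2562; answer 2562
Stage 3: U2 = 2562; m = 8614; 8614 = 2 * 59 * 73; sigma = (1 + 2) * (1 + 59) * (1 + 73) = 3 * 60 * 74 = 13320; answer 13320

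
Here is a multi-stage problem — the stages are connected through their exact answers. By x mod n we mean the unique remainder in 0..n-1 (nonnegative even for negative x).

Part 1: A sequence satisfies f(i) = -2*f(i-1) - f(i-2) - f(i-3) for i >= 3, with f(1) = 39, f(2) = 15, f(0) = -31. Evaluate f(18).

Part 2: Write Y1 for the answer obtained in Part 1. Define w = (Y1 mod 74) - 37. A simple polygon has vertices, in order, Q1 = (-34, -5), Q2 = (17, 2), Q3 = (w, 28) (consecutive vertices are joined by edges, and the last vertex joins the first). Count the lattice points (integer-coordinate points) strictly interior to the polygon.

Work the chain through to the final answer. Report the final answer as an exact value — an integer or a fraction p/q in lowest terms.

Part 1: f(3) = -2*(15) - 1*(39) - 1*(-31) = -38; iterating: f(3)=-38, f(4)=22, f(5)=-21, f(6)=58, f(7)=-117, f(8)=197, f(9)=-335, f(10)=590, f(11)=-1042, f(12)=1829, f(13)=-3206, f(14)=5625, f(15)=-9873, f(16)=17327, f(17)=-30406, f(18)=53358; answer 53358
Part 2: Y1 = 53358; w = -33; cross terms: (-34*2 - 17*-5)=17, (17*28 - -33*2)=542, (-33*-5 - -34*28)=1117; twice the area = |1676| = 1676; area = 838; boundary points = 1 + 2 + 1 = 4; strictly interior points = area - boundary/2 + 1 = 837; answer 837

837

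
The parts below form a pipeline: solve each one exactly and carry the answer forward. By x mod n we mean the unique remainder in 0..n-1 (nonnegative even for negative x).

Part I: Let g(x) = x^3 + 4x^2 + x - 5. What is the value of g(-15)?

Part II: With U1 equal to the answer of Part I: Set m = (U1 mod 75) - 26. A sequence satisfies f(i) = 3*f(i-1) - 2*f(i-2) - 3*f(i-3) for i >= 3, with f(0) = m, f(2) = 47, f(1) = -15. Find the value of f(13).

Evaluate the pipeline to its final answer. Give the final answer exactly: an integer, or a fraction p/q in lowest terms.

37506

Part I: 1*(-15)^3 + 4*(-15)^2 + 1*(-15)^1 - 5 = (-3375) + (900) + (-15) + (-5) = -2495; answer -2495
Part II: U1 = -2495; m = 29; f(3) = 3*(47) - 2*(-15) - 3*(29) = 84; iterating: f(3)=84, f(4)=203, f(5)=300, f(6)=242, f(7)=-483, f(8)=-2833, f(9)=-8259, f(10)=-17662, f(11)=-27969, f(12)=-23806, f(13)=37506; answer 37506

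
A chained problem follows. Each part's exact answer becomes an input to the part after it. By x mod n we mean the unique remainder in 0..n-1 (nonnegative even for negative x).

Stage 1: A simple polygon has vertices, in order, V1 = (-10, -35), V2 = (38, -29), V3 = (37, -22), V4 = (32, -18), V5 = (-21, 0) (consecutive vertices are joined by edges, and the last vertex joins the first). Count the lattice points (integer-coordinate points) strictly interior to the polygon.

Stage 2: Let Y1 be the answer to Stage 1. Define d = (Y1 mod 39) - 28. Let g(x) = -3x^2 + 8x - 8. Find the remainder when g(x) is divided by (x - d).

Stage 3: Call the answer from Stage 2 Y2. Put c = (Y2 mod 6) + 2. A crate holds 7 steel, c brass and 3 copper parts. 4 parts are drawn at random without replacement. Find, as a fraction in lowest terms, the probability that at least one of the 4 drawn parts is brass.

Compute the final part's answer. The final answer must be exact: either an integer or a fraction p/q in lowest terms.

Stage 1: cross terms: (-10*-29 - 38*-35)=1620, (38*-22 - 37*-29)=237, (37*-18 - 32*-22)=38, (32*0 - -21*-18)=-378, (-21*-35 - -10*0)=735; twice the area = |2252| = 2252; area = 1126; boundary points = 6 + 1 + 1 + 1 + 1 = 10; strictly interior points = area - boundary/2 + 1 = 1122; answer 1122
Stage 2: Y1 = 1122; d = 2; remainder = value at the root: -3*(2)^2 + 8*(2)^1 - 8 = (-12) + (16) + (-8) = -4; answer -4
Stage 3: Y2 = -4; c = 4; total draws C(14,4) = 1001; complement C(10,4) = 210; favorable 1001 - 210 = 791; P = 113/143; answer 113/143

113/143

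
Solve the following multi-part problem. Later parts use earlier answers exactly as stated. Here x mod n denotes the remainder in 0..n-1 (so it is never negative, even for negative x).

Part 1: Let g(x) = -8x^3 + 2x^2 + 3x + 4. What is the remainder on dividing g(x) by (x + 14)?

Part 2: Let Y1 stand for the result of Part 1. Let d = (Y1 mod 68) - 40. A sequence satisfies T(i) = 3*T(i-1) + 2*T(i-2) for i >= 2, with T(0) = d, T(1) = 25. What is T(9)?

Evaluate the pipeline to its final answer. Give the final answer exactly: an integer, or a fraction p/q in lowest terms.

81871

Part 1: remainder = value at the root: -8*(-14)^3 + 2*(-14)^2 + 3*(-14)^1 + 4 = (21952) + (392) + (-42) + (4) = 22306; answer 22306
Part 2: Y1 = 22306; d = -38; T(2) = 3*(25) + 2*(-38) = -1; iterating: T(2)=-1, T(3)=47, T(4)=139, T(5)=511, T(6)=1811, T(7)=6455, T(8)=22987, T(9)=81871; answer 81871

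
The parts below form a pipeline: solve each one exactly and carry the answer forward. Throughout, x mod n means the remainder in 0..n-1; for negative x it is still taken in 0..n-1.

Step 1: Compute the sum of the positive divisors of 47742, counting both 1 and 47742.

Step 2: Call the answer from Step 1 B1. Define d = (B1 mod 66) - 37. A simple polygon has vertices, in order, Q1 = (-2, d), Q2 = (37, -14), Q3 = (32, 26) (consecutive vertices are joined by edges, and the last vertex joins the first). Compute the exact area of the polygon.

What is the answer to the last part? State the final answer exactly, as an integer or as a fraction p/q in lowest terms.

1675/2

Step 1: 47742 = 2 * 3 * 73 * 109; sigma = (1 + 2) * (1 + 3) * (1 + 73) * (1 + 109) = 3 * 4 * 74 * 110 = 97680; answer 97680
Step 2: B1 = 97680; d = -37; cross terms: (-2*-14 - 37*-37)=1397, (37*26 - 32*-14)=1410, (32*-37 - -2*26)=-1132; twice the area = |1675| = 1675; area = 1675/2; answer 1675/2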